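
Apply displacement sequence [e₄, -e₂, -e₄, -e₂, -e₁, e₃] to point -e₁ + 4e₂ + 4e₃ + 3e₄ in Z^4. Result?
(-2, 2, 5, 3)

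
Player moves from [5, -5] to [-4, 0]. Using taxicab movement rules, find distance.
14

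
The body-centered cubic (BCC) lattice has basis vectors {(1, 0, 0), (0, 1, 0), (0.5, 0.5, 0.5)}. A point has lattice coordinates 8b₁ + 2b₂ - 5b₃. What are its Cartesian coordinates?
(5.5, -0.5, -2.5)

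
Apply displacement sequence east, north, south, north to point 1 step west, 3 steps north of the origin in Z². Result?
(0, 4)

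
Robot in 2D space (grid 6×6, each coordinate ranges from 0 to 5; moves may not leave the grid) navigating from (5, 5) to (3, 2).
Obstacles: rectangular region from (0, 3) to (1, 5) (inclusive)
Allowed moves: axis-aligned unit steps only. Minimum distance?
5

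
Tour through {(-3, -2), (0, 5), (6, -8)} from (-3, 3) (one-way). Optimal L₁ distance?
30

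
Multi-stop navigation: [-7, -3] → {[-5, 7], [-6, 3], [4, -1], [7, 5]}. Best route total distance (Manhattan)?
35
(one optimal route: (-7, -3) → (-6, 3) → (-5, 7) → (7, 5) → (4, -1))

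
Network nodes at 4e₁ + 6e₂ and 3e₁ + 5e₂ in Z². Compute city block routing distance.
2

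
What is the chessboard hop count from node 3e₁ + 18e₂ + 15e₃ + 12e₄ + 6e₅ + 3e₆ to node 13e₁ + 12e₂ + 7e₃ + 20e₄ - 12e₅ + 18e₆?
18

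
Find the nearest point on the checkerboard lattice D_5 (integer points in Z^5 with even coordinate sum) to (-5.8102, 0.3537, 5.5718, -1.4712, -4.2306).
(-6, 0, 6, -2, -4)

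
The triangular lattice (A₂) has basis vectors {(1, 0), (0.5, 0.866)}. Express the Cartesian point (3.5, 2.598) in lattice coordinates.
2b₁ + 3b₂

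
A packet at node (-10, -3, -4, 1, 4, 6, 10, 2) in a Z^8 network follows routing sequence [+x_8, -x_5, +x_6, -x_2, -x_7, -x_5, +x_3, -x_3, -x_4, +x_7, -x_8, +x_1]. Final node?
(-9, -4, -4, 0, 2, 7, 10, 2)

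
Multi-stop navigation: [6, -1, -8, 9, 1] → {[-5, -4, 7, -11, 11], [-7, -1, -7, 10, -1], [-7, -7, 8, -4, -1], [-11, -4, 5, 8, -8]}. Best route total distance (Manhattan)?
99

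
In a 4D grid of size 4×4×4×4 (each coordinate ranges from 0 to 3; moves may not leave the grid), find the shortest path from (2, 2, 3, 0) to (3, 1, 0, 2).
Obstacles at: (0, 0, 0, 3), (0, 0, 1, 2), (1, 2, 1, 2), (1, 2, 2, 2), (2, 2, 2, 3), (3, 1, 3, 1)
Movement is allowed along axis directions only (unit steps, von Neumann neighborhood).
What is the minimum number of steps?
7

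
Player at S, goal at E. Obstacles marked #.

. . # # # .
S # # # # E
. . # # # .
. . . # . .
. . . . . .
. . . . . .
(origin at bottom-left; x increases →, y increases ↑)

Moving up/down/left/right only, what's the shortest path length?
11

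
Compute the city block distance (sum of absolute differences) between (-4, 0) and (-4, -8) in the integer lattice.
8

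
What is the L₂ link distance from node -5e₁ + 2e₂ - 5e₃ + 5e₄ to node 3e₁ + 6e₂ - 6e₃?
10.2956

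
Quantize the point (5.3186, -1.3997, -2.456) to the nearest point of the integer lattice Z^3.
(5, -1, -2)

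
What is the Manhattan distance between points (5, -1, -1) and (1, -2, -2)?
6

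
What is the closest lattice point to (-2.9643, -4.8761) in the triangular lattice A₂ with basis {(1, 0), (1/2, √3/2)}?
(-3, -5.196)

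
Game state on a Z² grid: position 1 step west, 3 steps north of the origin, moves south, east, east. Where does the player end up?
(1, 2)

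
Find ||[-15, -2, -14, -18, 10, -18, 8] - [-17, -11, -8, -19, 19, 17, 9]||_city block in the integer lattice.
63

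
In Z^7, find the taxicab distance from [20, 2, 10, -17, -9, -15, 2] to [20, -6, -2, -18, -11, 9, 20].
65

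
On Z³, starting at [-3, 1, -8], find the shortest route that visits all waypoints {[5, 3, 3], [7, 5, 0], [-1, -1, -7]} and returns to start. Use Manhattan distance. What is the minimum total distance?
54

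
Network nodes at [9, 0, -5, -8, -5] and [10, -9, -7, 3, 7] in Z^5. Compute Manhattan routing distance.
35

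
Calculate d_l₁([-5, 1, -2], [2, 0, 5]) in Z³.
15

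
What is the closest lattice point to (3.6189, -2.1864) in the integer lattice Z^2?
(4, -2)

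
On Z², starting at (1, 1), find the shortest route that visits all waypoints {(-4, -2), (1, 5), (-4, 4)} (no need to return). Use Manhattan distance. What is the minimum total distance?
16
(one optimal route: (1, 1) → (1, 5) → (-4, 4) → (-4, -2))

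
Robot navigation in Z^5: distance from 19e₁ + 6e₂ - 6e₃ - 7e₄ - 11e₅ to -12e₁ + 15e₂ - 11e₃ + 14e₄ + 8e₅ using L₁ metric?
85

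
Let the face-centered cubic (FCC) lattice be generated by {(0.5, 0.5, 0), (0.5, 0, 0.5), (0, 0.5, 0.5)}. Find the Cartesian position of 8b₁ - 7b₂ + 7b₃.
(0.5, 7.5, 0)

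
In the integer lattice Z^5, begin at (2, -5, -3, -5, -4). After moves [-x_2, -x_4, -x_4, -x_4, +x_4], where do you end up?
(2, -6, -3, -7, -4)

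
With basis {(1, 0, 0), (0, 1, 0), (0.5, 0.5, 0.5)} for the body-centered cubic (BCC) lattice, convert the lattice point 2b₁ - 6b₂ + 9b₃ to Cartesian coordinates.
(6.5, -1.5, 4.5)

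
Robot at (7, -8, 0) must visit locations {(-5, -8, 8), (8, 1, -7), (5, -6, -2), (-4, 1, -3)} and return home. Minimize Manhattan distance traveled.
78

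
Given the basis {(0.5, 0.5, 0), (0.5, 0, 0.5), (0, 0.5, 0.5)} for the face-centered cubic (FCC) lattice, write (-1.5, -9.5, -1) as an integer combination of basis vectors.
-10b₁ + 7b₂ - 9b₃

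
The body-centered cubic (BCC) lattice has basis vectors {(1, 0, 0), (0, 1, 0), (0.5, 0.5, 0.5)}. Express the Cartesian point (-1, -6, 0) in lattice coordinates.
-b₁ - 6b₂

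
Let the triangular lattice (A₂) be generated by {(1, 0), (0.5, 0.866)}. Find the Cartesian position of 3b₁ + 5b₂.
(5.5, 4.33)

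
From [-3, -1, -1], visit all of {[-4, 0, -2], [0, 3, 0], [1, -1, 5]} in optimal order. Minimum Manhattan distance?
22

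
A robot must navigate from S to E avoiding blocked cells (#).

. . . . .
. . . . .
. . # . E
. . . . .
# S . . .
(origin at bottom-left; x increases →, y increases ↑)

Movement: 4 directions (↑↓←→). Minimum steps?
5
(one shortest path: (1, 0) → (2, 0) → (3, 0) → (4, 0) → (4, 1) → (4, 2))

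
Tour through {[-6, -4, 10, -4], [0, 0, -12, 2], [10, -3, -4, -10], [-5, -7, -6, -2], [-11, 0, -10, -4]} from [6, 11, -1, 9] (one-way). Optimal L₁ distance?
132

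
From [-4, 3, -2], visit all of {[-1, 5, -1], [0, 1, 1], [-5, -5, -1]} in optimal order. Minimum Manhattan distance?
26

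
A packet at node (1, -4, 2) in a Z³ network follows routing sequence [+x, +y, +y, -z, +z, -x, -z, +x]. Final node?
(2, -2, 1)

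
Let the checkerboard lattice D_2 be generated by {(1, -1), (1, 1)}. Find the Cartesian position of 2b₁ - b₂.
(1, -3)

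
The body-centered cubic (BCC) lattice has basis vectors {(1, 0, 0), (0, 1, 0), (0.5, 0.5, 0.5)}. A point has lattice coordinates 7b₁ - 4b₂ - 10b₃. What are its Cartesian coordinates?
(2, -9, -5)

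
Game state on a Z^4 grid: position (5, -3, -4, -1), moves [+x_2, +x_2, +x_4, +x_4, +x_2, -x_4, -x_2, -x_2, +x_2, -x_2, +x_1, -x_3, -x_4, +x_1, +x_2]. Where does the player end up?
(7, -1, -5, -1)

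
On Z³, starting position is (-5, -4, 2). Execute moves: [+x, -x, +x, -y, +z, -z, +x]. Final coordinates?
(-3, -5, 2)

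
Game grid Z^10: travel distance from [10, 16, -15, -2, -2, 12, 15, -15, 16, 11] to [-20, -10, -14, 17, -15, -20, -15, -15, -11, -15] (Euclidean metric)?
73.7292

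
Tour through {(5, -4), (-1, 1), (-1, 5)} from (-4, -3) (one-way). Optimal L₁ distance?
25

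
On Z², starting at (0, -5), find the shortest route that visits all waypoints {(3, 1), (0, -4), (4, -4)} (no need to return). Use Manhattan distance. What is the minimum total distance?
11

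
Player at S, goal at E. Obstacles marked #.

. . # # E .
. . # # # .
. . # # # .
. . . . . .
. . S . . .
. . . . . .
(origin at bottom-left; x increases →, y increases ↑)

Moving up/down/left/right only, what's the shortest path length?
8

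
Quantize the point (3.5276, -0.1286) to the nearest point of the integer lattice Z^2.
(4, 0)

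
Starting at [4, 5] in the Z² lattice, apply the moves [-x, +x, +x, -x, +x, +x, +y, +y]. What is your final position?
(6, 7)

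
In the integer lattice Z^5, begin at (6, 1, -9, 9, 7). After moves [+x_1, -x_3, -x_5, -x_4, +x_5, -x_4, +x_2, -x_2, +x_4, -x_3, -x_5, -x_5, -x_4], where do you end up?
(7, 1, -11, 7, 5)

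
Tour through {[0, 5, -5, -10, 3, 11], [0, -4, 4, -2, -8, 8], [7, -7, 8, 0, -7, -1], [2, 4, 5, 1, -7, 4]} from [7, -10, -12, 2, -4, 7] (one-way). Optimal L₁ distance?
120
(one optimal route: (7, -10, -12, 2, -4, 7) → (7, -7, 8, 0, -7, -1) → (2, 4, 5, 1, -7, 4) → (0, -4, 4, -2, -8, 8) → (0, 5, -5, -10, 3, 11))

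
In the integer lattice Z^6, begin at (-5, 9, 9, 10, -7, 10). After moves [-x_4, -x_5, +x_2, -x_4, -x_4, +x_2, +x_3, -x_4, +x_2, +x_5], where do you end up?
(-5, 12, 10, 6, -7, 10)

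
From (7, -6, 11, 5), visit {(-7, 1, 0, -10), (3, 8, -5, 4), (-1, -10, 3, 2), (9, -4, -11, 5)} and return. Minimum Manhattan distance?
142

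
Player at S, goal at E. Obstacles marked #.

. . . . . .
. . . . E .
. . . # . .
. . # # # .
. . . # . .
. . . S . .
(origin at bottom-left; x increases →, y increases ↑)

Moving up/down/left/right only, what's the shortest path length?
7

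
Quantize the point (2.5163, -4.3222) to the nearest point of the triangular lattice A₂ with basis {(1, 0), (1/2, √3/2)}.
(2.5, -4.33)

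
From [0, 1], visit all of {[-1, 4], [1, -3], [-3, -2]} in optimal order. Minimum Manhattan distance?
17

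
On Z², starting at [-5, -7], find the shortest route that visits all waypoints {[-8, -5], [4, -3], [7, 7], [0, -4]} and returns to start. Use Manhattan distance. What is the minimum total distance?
58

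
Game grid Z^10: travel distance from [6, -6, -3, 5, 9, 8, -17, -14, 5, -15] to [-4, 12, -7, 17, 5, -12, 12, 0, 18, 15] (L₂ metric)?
55.7315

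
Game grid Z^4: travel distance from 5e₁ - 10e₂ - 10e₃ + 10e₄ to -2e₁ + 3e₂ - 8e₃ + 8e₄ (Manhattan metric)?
24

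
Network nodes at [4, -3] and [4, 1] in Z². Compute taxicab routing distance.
4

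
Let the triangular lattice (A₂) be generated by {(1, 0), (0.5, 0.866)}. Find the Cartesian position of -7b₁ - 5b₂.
(-9.5, -4.33)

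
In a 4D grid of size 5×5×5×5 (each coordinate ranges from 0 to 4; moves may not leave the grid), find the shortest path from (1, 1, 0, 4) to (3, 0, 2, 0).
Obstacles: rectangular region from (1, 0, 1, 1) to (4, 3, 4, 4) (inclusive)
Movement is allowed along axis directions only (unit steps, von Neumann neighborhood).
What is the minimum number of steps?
9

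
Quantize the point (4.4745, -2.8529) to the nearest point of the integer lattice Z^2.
(4, -3)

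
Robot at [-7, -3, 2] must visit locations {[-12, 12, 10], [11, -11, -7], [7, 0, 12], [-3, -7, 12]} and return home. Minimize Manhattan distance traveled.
144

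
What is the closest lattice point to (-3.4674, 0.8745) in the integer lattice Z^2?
(-3, 1)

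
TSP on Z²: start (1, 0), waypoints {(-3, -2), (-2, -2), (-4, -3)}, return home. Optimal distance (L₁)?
16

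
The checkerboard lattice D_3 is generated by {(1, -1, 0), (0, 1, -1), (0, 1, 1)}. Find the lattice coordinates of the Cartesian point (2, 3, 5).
2b₁ + 5b₃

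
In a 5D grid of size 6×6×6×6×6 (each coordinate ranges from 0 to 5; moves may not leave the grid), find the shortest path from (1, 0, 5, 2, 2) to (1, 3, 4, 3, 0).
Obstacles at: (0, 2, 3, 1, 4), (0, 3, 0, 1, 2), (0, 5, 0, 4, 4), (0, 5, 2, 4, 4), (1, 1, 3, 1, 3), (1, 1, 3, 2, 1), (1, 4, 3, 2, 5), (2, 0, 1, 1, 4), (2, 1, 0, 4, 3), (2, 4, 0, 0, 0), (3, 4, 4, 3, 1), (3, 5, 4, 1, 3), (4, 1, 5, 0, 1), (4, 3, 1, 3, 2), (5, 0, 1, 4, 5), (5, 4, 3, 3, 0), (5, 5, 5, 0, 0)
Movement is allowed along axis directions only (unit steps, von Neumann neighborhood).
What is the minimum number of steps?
7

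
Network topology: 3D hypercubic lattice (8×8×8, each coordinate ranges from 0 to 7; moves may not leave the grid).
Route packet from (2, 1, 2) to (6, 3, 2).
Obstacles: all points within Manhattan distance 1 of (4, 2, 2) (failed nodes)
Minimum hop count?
8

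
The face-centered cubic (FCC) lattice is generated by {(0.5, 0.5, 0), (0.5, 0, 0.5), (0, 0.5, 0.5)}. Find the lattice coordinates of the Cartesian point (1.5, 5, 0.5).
6b₁ - 3b₂ + 4b₃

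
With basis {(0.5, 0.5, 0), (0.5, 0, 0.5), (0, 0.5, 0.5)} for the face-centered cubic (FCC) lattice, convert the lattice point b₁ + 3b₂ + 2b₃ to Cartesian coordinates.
(2, 1.5, 2.5)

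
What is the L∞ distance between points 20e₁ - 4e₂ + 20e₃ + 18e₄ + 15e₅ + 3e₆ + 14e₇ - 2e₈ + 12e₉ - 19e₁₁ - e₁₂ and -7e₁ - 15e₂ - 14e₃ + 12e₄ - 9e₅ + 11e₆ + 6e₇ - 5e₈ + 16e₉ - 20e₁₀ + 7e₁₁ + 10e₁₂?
34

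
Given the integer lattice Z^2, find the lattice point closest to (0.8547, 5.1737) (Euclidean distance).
(1, 5)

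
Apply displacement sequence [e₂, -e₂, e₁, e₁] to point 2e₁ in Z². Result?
(4, 0)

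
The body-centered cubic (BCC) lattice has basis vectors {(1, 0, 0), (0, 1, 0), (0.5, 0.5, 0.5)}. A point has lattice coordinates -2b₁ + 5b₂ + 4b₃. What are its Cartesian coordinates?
(0, 7, 2)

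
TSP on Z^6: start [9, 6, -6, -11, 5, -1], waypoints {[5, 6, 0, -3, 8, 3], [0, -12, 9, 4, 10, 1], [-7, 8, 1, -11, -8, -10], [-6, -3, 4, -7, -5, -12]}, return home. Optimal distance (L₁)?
198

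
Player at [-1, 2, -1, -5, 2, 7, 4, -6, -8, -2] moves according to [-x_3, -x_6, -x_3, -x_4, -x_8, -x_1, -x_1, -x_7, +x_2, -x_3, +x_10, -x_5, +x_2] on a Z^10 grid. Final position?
(-3, 4, -4, -6, 1, 6, 3, -7, -8, -1)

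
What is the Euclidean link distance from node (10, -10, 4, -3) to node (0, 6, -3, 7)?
22.4722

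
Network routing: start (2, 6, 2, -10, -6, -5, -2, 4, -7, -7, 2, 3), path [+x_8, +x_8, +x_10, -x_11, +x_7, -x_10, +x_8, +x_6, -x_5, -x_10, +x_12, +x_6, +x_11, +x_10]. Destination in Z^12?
(2, 6, 2, -10, -7, -3, -1, 7, -7, -7, 2, 4)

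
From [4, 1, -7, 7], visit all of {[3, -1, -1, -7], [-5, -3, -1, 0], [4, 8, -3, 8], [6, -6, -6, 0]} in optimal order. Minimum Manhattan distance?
75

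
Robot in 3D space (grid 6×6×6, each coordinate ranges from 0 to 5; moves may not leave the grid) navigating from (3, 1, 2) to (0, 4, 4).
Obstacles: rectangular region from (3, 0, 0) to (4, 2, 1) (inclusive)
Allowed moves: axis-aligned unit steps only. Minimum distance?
8
(one shortest path: (3, 1, 2) → (2, 1, 2) → (1, 1, 2) → (0, 1, 2) → (0, 2, 2) → (0, 3, 2) → (0, 4, 2) → (0, 4, 3) → (0, 4, 4))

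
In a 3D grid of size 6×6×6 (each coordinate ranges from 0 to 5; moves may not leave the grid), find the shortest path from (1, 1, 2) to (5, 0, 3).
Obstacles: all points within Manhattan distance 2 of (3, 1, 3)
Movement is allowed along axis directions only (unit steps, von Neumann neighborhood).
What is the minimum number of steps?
8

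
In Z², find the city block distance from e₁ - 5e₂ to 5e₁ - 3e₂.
6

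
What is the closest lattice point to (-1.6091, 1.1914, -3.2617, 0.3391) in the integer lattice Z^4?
(-2, 1, -3, 0)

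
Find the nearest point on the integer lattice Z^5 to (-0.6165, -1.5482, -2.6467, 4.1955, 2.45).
(-1, -2, -3, 4, 2)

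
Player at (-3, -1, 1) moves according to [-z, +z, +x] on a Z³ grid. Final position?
(-2, -1, 1)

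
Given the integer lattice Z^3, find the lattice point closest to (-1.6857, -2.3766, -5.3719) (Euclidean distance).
(-2, -2, -5)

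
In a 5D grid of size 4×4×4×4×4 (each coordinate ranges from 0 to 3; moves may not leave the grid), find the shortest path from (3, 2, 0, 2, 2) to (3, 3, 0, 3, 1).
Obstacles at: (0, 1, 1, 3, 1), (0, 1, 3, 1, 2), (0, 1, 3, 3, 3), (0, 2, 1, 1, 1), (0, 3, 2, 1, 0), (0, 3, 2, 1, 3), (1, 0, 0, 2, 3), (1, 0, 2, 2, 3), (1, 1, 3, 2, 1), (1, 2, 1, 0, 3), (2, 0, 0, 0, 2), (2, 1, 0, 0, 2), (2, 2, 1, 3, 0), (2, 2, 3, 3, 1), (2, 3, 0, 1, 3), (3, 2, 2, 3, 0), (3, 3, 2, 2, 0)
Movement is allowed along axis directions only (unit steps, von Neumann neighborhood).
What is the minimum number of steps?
3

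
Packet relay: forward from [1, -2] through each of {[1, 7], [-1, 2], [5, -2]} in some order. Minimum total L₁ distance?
21
(one optimal route: (1, -2) → (5, -2) → (-1, 2) → (1, 7))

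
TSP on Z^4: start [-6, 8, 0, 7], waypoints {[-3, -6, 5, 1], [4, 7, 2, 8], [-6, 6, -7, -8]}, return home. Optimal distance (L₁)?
104
(one optimal route: (-6, 8, 0, 7) → (4, 7, 2, 8) → (-3, -6, 5, 1) → (-6, 6, -7, -8) → (-6, 8, 0, 7))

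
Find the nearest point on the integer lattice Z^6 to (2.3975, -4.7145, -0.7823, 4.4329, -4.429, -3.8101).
(2, -5, -1, 4, -4, -4)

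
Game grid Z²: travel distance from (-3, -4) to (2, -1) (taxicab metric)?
8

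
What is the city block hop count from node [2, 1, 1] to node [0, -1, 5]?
8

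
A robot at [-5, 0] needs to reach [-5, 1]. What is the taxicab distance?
1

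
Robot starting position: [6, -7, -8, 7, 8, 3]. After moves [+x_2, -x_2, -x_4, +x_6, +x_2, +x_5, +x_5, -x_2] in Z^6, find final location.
(6, -7, -8, 6, 10, 4)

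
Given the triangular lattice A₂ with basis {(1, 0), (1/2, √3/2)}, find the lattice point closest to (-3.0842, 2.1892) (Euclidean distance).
(-3, 1.732)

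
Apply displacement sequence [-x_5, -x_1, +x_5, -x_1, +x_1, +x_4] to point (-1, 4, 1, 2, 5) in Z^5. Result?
(-2, 4, 1, 3, 5)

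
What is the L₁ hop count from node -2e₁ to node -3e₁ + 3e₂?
4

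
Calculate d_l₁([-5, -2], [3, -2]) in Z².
8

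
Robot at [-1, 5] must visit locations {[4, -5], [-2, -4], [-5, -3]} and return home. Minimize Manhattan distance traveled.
38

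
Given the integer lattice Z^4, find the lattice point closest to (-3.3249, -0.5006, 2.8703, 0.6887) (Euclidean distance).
(-3, -1, 3, 1)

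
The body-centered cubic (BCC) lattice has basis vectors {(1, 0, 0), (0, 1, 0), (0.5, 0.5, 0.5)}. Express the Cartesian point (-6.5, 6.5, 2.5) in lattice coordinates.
-9b₁ + 4b₂ + 5b₃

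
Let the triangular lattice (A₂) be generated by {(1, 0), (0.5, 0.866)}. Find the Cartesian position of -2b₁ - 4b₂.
(-4, -3.464)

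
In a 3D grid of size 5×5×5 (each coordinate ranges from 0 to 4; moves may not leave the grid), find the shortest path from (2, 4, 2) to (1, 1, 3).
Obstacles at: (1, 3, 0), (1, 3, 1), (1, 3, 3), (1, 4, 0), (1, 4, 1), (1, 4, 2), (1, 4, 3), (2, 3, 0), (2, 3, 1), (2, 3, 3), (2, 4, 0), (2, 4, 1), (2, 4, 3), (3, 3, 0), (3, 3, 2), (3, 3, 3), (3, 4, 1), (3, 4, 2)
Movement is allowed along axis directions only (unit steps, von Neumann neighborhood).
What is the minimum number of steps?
5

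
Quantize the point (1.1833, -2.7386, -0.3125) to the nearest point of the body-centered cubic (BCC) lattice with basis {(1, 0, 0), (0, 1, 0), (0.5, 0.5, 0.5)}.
(1.5, -2.5, -0.5)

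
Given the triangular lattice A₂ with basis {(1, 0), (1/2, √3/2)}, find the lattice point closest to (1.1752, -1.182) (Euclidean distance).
(1.5, -0.866)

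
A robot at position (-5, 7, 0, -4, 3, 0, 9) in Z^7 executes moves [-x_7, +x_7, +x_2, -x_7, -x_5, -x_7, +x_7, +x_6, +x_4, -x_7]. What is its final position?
(-5, 8, 0, -3, 2, 1, 7)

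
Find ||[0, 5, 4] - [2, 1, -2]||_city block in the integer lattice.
12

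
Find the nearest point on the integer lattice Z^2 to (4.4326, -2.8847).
(4, -3)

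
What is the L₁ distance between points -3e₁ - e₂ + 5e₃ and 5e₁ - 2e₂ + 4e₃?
10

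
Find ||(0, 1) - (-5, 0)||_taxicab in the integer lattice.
6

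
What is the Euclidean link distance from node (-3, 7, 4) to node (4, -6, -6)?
17.8326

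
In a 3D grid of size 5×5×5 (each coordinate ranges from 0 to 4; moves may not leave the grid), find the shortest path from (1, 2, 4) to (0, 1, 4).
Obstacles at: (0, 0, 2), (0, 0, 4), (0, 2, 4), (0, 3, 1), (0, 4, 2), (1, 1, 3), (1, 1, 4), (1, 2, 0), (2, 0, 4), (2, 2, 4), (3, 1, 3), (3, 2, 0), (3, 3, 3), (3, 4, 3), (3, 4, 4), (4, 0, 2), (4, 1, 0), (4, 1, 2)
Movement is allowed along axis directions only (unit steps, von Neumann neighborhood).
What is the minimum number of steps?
4
(one shortest path: (1, 2, 4) → (1, 2, 3) → (0, 2, 3) → (0, 1, 3) → (0, 1, 4))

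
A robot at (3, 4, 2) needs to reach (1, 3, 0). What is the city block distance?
5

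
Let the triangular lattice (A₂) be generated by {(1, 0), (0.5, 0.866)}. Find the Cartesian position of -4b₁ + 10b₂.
(1, 8.66)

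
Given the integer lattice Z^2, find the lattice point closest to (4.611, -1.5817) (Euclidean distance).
(5, -2)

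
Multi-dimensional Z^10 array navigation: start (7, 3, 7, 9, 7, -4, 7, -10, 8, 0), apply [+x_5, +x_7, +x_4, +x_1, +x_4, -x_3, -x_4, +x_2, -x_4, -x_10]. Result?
(8, 4, 6, 9, 8, -4, 8, -10, 8, -1)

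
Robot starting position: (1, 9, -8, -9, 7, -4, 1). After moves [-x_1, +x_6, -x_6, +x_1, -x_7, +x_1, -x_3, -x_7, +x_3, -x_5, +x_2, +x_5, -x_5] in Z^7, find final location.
(2, 10, -8, -9, 6, -4, -1)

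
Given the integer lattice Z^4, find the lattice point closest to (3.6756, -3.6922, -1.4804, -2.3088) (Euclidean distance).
(4, -4, -1, -2)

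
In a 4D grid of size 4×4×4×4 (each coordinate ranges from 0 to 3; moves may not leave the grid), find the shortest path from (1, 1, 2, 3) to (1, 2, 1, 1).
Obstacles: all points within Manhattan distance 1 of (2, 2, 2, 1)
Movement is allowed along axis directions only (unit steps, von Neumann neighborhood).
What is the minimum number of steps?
4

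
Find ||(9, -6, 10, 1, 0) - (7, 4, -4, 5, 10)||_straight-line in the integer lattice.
20.3961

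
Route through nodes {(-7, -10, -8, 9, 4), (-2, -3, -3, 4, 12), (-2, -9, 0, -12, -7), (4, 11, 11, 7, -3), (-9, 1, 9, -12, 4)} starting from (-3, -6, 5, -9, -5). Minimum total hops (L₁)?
184
(one optimal route: (-3, -6, 5, -9, -5) → (-2, -9, 0, -12, -7) → (-9, 1, 9, -12, 4) → (-7, -10, -8, 9, 4) → (-2, -3, -3, 4, 12) → (4, 11, 11, 7, -3))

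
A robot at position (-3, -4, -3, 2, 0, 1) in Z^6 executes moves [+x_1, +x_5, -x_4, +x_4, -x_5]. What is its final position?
(-2, -4, -3, 2, 0, 1)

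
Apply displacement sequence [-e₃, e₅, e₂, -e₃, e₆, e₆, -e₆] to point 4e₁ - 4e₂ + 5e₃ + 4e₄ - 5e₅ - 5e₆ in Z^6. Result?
(4, -3, 3, 4, -4, -4)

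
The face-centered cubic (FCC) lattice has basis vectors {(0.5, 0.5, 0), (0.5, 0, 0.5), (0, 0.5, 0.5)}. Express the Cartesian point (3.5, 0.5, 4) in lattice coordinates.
7b₂ + b₃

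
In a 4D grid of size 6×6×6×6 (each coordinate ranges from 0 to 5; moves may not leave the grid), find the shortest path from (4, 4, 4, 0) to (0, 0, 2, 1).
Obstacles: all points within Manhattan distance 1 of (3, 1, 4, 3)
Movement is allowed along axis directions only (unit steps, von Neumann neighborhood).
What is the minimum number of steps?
11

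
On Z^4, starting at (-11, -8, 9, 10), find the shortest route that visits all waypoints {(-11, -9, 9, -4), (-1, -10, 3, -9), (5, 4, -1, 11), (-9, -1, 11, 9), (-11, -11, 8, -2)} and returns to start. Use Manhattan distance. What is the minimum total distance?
132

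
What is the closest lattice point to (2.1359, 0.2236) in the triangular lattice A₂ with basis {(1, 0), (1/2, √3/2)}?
(2, 0)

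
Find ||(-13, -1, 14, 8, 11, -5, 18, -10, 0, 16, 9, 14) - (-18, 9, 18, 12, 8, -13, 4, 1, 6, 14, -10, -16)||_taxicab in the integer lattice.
116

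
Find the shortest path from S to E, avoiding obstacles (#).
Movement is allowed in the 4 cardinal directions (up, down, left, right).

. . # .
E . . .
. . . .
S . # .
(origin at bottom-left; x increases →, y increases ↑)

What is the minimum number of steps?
2
(one shortest path: (0, 0) → (0, 1) → (0, 2))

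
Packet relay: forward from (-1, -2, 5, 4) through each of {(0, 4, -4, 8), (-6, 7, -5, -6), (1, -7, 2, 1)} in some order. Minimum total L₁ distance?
62
(one optimal route: (-1, -2, 5, 4) → (1, -7, 2, 1) → (0, 4, -4, 8) → (-6, 7, -5, -6))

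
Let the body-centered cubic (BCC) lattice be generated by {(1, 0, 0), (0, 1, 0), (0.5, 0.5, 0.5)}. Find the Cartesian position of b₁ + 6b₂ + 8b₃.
(5, 10, 4)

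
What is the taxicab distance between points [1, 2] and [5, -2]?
8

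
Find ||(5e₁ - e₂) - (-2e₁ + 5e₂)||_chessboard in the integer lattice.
7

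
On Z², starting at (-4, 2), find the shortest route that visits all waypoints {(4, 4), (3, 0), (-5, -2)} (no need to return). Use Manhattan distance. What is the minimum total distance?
20
(one optimal route: (-4, 2) → (-5, -2) → (3, 0) → (4, 4))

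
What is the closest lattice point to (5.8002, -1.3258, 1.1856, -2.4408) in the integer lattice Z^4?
(6, -1, 1, -2)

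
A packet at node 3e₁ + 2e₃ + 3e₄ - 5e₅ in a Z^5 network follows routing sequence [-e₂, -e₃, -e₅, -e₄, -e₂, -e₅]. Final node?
(3, -2, 1, 2, -7)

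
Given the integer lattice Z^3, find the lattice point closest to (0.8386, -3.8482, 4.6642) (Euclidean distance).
(1, -4, 5)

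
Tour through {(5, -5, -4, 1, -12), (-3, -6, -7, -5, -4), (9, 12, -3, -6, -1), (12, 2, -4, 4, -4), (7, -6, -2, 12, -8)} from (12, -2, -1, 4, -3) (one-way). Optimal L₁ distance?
119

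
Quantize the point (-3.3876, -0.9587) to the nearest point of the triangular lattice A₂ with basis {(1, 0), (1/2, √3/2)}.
(-3.5, -0.866)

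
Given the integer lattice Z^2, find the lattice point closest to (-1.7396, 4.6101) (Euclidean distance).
(-2, 5)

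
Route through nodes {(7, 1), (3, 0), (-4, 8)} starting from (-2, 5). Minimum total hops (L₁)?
25
(one optimal route: (-2, 5) → (-4, 8) → (3, 0) → (7, 1))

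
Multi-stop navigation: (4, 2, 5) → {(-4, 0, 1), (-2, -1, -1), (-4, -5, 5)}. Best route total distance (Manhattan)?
29
(one optimal route: (4, 2, 5) → (-2, -1, -1) → (-4, 0, 1) → (-4, -5, 5))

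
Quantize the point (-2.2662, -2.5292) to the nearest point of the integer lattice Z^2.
(-2, -3)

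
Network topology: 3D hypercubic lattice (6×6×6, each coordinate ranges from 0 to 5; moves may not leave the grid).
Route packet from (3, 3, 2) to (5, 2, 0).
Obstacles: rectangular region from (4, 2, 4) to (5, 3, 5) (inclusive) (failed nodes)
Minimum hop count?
5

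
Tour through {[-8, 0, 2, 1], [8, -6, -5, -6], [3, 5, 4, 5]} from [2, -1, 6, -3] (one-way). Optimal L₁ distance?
75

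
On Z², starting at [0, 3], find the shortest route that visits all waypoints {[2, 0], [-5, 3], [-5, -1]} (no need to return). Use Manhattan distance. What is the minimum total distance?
17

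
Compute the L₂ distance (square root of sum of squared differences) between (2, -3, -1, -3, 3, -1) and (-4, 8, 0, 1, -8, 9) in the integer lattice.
19.8746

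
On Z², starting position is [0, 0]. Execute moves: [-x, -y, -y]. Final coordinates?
(-1, -2)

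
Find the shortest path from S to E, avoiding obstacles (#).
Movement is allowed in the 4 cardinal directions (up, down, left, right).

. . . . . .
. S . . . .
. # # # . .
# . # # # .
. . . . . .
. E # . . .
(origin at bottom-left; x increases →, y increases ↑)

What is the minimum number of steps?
12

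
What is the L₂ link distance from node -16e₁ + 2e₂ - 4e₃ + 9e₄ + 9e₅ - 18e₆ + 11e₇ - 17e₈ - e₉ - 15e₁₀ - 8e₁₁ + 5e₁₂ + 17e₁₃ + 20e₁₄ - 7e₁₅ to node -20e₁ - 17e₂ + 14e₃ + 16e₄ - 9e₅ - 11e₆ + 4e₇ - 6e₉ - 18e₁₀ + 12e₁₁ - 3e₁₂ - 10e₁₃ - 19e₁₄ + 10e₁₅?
67.0671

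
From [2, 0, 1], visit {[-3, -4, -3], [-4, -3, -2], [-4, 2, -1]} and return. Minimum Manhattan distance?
32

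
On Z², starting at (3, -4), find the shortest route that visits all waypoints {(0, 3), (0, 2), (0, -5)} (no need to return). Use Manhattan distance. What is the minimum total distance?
12
(one optimal route: (3, -4) → (0, -5) → (0, 2) → (0, 3))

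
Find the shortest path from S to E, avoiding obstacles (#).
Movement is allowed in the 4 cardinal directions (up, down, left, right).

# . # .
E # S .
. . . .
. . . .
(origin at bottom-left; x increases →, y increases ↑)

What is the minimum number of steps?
4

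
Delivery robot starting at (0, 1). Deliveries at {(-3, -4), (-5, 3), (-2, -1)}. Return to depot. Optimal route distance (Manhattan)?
24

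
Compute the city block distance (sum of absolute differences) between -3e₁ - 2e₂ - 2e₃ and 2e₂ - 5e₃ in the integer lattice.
10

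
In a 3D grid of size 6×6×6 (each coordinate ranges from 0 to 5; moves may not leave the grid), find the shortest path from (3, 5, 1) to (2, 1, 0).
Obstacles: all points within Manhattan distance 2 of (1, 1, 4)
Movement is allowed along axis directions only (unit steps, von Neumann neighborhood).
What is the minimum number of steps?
6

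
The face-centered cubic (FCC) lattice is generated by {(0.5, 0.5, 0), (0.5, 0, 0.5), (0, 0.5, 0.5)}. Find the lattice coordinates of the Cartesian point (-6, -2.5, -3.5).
-5b₁ - 7b₂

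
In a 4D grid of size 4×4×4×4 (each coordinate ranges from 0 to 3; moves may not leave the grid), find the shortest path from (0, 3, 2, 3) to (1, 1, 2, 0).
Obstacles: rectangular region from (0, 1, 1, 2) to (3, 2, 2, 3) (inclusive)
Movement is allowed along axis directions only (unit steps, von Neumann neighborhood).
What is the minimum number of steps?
6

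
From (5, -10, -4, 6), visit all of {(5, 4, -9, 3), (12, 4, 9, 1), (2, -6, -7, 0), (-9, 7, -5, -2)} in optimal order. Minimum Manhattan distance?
97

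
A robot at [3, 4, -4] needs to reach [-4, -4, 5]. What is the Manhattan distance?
24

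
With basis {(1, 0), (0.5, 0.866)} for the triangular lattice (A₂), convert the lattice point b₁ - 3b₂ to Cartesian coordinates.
(-0.5, -2.598)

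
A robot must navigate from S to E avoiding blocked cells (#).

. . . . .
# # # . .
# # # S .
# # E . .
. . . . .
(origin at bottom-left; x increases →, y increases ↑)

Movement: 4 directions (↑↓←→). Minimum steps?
2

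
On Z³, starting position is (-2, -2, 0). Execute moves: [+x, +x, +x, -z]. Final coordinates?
(1, -2, -1)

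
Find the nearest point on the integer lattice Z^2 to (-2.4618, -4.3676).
(-2, -4)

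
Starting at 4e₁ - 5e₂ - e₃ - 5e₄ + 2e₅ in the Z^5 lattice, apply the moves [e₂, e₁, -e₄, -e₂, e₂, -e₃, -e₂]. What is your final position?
(5, -5, -2, -6, 2)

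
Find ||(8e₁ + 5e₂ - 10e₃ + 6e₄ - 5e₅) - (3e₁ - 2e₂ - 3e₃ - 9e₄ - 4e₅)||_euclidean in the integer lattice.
18.6815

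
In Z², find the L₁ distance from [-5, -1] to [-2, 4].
8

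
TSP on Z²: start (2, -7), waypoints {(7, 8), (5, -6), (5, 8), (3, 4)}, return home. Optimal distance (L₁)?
40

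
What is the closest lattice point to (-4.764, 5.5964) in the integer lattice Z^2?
(-5, 6)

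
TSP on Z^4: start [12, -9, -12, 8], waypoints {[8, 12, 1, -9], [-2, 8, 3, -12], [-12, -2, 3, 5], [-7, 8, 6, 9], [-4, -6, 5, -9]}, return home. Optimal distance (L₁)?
200
(one optimal route: (12, -9, -12, 8) → (8, 12, 1, -9) → (-2, 8, 3, -12) → (-4, -6, 5, -9) → (-12, -2, 3, 5) → (-7, 8, 6, 9) → (12, -9, -12, 8))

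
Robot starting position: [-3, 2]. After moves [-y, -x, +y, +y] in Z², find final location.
(-4, 3)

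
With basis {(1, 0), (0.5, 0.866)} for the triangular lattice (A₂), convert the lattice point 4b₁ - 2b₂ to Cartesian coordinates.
(3, -1.732)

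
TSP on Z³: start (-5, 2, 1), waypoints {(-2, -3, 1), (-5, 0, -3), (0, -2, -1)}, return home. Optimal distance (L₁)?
28
(one optimal route: (-5, 2, 1) → (-2, -3, 1) → (0, -2, -1) → (-5, 0, -3) → (-5, 2, 1))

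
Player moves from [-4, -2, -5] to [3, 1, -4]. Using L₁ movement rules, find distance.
11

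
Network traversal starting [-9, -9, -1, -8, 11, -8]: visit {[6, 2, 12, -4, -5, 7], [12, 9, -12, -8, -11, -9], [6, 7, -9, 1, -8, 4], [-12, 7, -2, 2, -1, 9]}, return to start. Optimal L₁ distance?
254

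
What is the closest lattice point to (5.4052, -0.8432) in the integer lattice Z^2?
(5, -1)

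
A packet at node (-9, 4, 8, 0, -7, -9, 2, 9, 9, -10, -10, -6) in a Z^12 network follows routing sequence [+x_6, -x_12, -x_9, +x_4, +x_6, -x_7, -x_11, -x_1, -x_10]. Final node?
(-10, 4, 8, 1, -7, -7, 1, 9, 8, -11, -11, -7)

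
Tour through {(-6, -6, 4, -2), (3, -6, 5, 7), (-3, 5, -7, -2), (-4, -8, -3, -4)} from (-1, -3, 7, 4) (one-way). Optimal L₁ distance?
64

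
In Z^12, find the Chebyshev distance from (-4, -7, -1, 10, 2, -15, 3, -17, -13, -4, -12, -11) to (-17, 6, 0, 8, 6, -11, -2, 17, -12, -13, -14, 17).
34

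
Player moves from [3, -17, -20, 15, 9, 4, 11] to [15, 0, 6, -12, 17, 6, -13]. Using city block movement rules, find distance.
116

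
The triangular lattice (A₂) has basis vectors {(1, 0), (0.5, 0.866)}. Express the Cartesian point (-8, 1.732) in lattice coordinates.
-9b₁ + 2b₂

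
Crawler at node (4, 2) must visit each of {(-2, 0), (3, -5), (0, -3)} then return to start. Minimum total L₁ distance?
26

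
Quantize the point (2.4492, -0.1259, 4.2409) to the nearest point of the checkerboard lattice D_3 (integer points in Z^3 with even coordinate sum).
(2, 0, 4)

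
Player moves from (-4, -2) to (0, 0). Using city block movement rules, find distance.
6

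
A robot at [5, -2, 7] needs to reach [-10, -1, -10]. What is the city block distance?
33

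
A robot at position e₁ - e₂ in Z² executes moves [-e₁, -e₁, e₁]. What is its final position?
(0, -1)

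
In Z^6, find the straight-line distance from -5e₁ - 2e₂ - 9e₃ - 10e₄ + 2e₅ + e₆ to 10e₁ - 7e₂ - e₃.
20.4695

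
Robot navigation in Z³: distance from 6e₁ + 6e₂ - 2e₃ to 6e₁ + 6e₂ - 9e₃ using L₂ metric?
7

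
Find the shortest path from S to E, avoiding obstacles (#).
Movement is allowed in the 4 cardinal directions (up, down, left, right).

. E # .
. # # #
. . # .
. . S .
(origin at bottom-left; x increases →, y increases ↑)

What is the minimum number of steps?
6
(one shortest path: (2, 0) → (1, 0) → (0, 0) → (0, 1) → (0, 2) → (0, 3) → (1, 3))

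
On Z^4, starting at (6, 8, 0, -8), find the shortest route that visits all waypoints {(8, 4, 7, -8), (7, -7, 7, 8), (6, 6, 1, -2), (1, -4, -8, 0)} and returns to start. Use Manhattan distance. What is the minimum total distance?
108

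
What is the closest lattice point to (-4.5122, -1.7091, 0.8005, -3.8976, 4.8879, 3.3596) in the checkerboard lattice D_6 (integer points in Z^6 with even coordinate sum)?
(-5, -2, 1, -4, 5, 3)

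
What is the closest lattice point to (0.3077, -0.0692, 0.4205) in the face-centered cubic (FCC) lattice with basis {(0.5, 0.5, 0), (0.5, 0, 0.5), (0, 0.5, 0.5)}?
(0.5, 0, 0.5)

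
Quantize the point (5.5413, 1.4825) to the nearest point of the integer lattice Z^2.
(6, 1)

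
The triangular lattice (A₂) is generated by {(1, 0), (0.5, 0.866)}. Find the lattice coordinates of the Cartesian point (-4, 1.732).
-5b₁ + 2b₂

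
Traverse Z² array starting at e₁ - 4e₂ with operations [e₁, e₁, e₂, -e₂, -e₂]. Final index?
(3, -5)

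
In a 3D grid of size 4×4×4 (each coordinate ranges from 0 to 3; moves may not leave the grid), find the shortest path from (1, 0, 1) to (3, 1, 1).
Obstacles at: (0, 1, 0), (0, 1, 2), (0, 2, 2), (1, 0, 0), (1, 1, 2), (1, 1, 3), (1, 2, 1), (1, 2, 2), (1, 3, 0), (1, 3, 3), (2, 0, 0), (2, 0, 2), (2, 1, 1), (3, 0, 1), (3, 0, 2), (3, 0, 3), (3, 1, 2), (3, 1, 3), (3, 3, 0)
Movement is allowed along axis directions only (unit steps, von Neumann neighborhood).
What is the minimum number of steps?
5
(one shortest path: (1, 0, 1) → (1, 1, 1) → (1, 1, 0) → (2, 1, 0) → (3, 1, 0) → (3, 1, 1))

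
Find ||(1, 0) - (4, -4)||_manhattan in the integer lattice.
7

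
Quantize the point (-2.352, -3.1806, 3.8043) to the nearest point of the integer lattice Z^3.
(-2, -3, 4)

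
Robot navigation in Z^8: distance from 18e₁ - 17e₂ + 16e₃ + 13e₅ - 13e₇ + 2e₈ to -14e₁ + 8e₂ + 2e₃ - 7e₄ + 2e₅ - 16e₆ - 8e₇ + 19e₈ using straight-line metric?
50.8429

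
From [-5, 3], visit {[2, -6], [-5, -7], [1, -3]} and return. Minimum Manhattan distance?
34
(one optimal route: (-5, 3) → (-5, -7) → (2, -6) → (1, -3) → (-5, 3))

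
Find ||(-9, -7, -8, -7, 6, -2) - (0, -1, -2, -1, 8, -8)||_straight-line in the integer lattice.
15.1327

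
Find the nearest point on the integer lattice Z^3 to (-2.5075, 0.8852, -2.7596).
(-3, 1, -3)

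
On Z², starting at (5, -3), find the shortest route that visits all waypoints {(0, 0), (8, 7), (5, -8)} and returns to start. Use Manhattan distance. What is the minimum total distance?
46
(one optimal route: (5, -3) → (0, 0) → (8, 7) → (5, -8) → (5, -3))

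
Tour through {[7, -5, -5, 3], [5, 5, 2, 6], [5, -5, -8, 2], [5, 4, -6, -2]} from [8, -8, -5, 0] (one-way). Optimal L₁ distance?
45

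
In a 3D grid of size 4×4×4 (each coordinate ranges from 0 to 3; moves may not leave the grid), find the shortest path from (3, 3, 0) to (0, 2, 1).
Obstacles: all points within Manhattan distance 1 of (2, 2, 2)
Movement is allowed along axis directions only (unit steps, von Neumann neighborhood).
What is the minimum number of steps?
5
(one shortest path: (3, 3, 0) → (2, 3, 0) → (1, 3, 0) → (0, 3, 0) → (0, 2, 0) → (0, 2, 1))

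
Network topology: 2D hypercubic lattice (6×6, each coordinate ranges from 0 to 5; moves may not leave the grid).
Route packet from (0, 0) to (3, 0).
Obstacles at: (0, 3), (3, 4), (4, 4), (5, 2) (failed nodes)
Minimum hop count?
3
(one shortest path: (0, 0) → (1, 0) → (2, 0) → (3, 0))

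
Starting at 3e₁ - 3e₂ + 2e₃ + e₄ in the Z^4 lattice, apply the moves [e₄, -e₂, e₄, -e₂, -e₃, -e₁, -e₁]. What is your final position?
(1, -5, 1, 3)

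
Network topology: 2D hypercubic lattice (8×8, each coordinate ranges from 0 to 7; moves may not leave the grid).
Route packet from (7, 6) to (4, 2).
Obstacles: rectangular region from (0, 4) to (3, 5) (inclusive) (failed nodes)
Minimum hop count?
7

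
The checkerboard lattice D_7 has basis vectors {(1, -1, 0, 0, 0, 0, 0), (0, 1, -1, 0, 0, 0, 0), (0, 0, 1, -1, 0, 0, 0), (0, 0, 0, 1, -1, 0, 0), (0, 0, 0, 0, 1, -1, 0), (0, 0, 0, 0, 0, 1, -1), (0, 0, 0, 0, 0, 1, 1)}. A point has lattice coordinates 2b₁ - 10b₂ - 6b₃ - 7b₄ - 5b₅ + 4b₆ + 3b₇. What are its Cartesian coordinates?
(2, -12, 4, -1, 2, 12, -1)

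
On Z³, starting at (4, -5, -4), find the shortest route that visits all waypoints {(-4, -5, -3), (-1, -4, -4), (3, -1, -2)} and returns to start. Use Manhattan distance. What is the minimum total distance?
30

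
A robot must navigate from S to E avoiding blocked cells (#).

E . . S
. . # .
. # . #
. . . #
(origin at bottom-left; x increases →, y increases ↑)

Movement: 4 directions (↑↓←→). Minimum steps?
3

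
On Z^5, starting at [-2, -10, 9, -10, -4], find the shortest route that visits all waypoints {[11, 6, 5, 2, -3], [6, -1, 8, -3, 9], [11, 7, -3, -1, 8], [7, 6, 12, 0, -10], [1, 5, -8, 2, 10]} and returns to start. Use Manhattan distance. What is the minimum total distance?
180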